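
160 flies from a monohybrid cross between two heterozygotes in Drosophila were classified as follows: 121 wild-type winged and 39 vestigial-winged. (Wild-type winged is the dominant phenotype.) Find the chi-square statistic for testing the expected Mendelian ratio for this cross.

For a monohybrid cross between heterozygotes with complete dominance, the expected phenotypic ratio is 3:1.
Under the 3:1 hypothesis (Σ ratio = 4, N = 160):
  wild-type winged: 160 × 3/4 = 120
  vestigial-winged: 160 × 1/4 = 40
χ² = Σ (O − E)² / E
  wild-type winged: (121 − 120)² / 120 = 0.0083
  vestigial-winged: (39 − 40)² / 40 = 0.0250
χ² = 0.0083 + 0.0250 = 0.0333 ≈ 0.033

0.033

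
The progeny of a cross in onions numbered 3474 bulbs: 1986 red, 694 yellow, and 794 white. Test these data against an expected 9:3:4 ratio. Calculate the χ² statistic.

9.700

Under the 9:3:4 hypothesis (Σ ratio = 16, N = 3474):
  red: 3474 × 9/16 = 1954.125
  yellow: 3474 × 3/16 = 651.375
  white: 3474 × 4/16 = 868.5
χ² = Σ (O − E)² / E
  red: (1986 − 1954.125)² / 1954.125 = 0.5199
  yellow: (694 − 651.375)² / 651.375 = 2.7893
  white: (794 − 868.5)² / 868.5 = 6.3906
χ² = 0.5199 + 2.7893 + 6.3906 = 9.6998 ≈ 9.700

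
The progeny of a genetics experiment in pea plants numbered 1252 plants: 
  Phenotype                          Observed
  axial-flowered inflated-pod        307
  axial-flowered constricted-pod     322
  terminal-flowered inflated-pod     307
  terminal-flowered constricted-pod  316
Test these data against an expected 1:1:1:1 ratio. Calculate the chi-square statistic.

Expected counts for N = 1252 under a 1:1:1:1 ratio (total parts = 4):
  axial-flowered inflated-pod: 1252 × 1/4 = 313
  axial-flowered constricted-pod: 1252 × 1/4 = 313
  terminal-flowered inflated-pod: 1252 × 1/4 = 313
  terminal-flowered constricted-pod: 1252 × 1/4 = 313
χ² = Σ (O − E)² / E
  axial-flowered inflated-pod: (307 − 313)² / 313 = 0.1150
  axial-flowered constricted-pod: (322 − 313)² / 313 = 0.2588
  terminal-flowered inflated-pod: (307 − 313)² / 313 = 0.1150
  terminal-flowered constricted-pod: (316 − 313)² / 313 = 0.0288
χ² = 0.1150 + 0.2588 + 0.1150 + 0.0288 = 0.5176 ≈ 0.518

0.518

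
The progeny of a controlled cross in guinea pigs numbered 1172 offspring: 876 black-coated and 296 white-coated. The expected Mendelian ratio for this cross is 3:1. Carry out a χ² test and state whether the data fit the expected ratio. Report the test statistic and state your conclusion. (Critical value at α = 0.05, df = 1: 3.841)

Total ratio parts = 4. Expected numbers out of 1172:
  black-coated: 1172 × 3/4 = 879
  white-coated: 1172 × 1/4 = 293
χ² = Σ (O − E)² / E
  black-coated: (876 − 879)² / 879 = 0.0102
  white-coated: (296 − 293)² / 293 = 0.0307
χ² = 0.0102 + 0.0307 = 0.0409 ≈ 0.041
Degrees of freedom = 2 − 1 = 1; critical value at α = 0.05 is 3.841.
Since 0.041 < 3.841, we fail to reject the null hypothesis — the data are consistent with the 3:1 ratio.

0.041; consistent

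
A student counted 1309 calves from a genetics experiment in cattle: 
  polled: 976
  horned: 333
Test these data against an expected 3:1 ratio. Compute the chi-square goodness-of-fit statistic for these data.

0.135

Total ratio parts = 4. Expected numbers out of 1309:
  polled: 1309 × 3/4 = 981.75
  horned: 1309 × 1/4 = 327.25
χ² = Σ (O − E)² / E
  polled: (976 − 981.75)² / 981.75 = 0.0337
  horned: (333 − 327.25)² / 327.25 = 0.1010
χ² = 0.0337 + 0.1010 = 0.1347 ≈ 0.135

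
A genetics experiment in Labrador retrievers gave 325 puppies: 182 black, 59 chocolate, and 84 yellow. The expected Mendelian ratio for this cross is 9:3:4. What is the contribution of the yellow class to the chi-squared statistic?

Under the 9:3:4 hypothesis (Σ ratio = 16, N = 325):
  black: 325 × 9/16 = 182.8125
  chocolate: 325 × 3/16 = 60.9375
  yellow: 325 × 4/16 = 81.25
Contribution of yellow: (84 − 81.25)² / 81.25 = 0.0931

0.093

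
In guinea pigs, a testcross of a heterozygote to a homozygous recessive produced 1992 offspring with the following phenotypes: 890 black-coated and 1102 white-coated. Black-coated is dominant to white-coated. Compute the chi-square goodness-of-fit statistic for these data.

22.562

A testcross of a heterozygote (Aa × aa) gives a 1:1 phenotypic ratio.
Under the 1:1 hypothesis (Σ ratio = 2, N = 1992):
  black-coated: 1992 × 1/2 = 996
  white-coated: 1992 × 1/2 = 996
χ² = Σ (O − E)² / E
  black-coated: (890 − 996)² / 996 = 11.2811
  white-coated: (1102 − 996)² / 996 = 11.2811
χ² = 11.2811 + 11.2811 = 22.5622 ≈ 22.562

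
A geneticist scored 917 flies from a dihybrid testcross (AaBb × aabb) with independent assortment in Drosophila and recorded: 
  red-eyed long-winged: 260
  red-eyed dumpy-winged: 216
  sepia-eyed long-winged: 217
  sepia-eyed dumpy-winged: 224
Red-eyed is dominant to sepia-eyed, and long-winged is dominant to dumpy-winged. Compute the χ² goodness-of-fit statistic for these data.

A dihybrid testcross with independent assortment gives a 1:1:1:1 ratio.
Expected counts for N = 917 under a 1:1:1:1 ratio (total parts = 4):
  red-eyed long-winged: 917 × 1/4 = 229.25
  red-eyed dumpy-winged: 917 × 1/4 = 229.25
  sepia-eyed long-winged: 917 × 1/4 = 229.25
  sepia-eyed dumpy-winged: 917 × 1/4 = 229.25
χ² = Σ (O − E)² / E
  red-eyed long-winged: (260 − 229.25)² / 229.25 = 4.1246
  red-eyed dumpy-winged: (216 − 229.25)² / 229.25 = 0.7658
  sepia-eyed long-winged: (217 − 229.25)² / 229.25 = 0.6546
  sepia-eyed dumpy-winged: (224 − 229.25)² / 229.25 = 0.1202
χ² = 4.1246 + 0.7658 + 0.6546 + 0.1202 = 5.6652 ≈ 5.665

5.665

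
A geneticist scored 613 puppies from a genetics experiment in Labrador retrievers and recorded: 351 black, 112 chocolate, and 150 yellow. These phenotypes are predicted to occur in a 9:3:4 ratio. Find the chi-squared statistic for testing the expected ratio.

Under the 9:3:4 hypothesis (Σ ratio = 16, N = 613):
  black: 613 × 9/16 = 344.8125
  chocolate: 613 × 3/16 = 114.9375
  yellow: 613 × 4/16 = 153.25
χ² = Σ (O − E)² / E
  black: (351 − 344.8125)² / 344.8125 = 0.1110
  chocolate: (112 − 114.9375)² / 114.9375 = 0.0751
  yellow: (150 − 153.25)² / 153.25 = 0.0689
χ² = 0.1110 + 0.0751 + 0.0689 = 0.255

0.255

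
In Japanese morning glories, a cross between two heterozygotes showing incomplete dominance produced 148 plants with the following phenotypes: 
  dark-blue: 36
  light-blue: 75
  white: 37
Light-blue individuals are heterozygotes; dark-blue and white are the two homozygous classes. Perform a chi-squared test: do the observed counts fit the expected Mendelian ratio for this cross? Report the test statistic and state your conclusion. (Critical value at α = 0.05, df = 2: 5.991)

With incomplete dominance, a heterozygote × heterozygote cross gives a 1:2:1 phenotypic ratio.
Expected counts for N = 148 under a 1:2:1 ratio (total parts = 4):
  dark-blue: 148 × 1/4 = 37
  light-blue: 148 × 2/4 = 74
  white: 148 × 1/4 = 37
χ² = Σ (O − E)² / E
  dark-blue: (36 − 37)² / 37 = 0.0270
  light-blue: (75 − 74)² / 74 = 0.0135
  white: (37 − 37)² / 37 = 0.0000
χ² = 0.0270 + 0.0135 + 0.0000 = 0.0405 ≈ 0.041
Degrees of freedom = 3 − 1 = 2; critical value at α = 0.05 is 5.991.
Since 0.041 < 5.991, we fail to reject the null hypothesis — the data are consistent with the 1:2:1 ratio.

0.041; consistent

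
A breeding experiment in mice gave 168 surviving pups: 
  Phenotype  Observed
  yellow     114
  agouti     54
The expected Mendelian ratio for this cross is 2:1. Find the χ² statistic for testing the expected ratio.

Under the 2:1 hypothesis (Σ ratio = 3, N = 168):
  yellow: 168 × 2/3 = 112
  agouti: 168 × 1/3 = 56
χ² = Σ (O − E)² / E
  yellow: (114 − 112)² / 112 = 0.0357
  agouti: (54 − 56)² / 56 = 0.0714
χ² = 0.0357 + 0.0714 = 0.1071 ≈ 0.107

0.107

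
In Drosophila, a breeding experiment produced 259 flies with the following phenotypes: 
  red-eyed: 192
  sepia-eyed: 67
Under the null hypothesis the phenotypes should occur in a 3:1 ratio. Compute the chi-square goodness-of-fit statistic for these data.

Total ratio parts = 4. Expected numbers out of 259:
  red-eyed: 259 × 3/4 = 194.25
  sepia-eyed: 259 × 1/4 = 64.75
χ² = Σ (O − E)² / E
  red-eyed: (192 − 194.25)² / 194.25 = 0.0261
  sepia-eyed: (67 − 64.75)² / 64.75 = 0.0782
χ² = 0.0261 + 0.0782 = 0.1043 ≈ 0.104

0.104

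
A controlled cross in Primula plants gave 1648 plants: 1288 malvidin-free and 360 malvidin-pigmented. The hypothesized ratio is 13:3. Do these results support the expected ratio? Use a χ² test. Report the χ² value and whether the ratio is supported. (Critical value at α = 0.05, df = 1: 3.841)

10.360; not consistent

Under the 13:3 hypothesis (Σ ratio = 16, N = 1648):
  malvidin-free: 1648 × 13/16 = 1339
  malvidin-pigmented: 1648 × 3/16 = 309
χ² = Σ (O − E)² / E
  malvidin-free: (1288 − 1339)² / 1339 = 1.9425
  malvidin-pigmented: (360 − 309)² / 309 = 8.4175
χ² = 1.9425 + 8.4175 = 10.360
Degrees of freedom = 2 − 1 = 1; critical value at α = 0.05 is 3.841.
Since 10.360 > 3.841, we reject the null hypothesis — the data do not fit the 13:3 ratio.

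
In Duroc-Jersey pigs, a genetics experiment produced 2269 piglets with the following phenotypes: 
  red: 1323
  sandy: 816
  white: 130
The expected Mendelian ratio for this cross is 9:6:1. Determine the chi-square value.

4.121

Under the 9:6:1 hypothesis (Σ ratio = 16, N = 2269):
  red: 2269 × 9/16 = 1276.3125
  sandy: 2269 × 6/16 = 850.875
  white: 2269 × 1/16 = 141.8125
χ² = Σ (O − E)² / E
  red: (1323 − 1276.3125)² / 1276.3125 = 1.7078
  sandy: (816 − 850.875)² / 850.875 = 1.4294
  white: (130 − 141.8125)² / 141.8125 = 0.9839
χ² = 1.7078 + 1.4294 + 0.9839 = 4.1211 ≈ 4.121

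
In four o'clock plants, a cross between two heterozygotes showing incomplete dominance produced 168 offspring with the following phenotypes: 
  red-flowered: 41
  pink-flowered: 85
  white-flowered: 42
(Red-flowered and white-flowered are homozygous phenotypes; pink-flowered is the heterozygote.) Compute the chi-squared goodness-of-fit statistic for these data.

0.036

With incomplete dominance, a heterozygote × heterozygote cross gives a 1:2:1 phenotypic ratio.
Under the 1:2:1 hypothesis (Σ ratio = 4, N = 168):
  red-flowered: 168 × 1/4 = 42
  pink-flowered: 168 × 2/4 = 84
  white-flowered: 168 × 1/4 = 42
χ² = Σ (O − E)² / E
  red-flowered: (41 − 42)² / 42 = 0.0238
  pink-flowered: (85 − 84)² / 84 = 0.0119
  white-flowered: (42 − 42)² / 42 = 0.0000
χ² = 0.0238 + 0.0119 + 0.0000 = 0.0357 ≈ 0.036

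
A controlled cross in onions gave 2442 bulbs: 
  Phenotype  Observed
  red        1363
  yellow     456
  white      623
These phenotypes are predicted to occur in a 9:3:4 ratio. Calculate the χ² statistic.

0.346

The 9:3:4 ratio has 16 parts, so with N = 2442 the expected counts are:
  red: 2442 × 9/16 = 1373.625
  yellow: 2442 × 3/16 = 457.875
  white: 2442 × 4/16 = 610.5
χ² = Σ (O − E)² / E
  red: (1363 − 1373.625)² / 1373.625 = 0.0822
  yellow: (456 − 457.875)² / 457.875 = 0.0077
  white: (623 − 610.5)² / 610.5 = 0.2559
χ² = 0.0822 + 0.0077 + 0.2559 = 0.3458 ≈ 0.346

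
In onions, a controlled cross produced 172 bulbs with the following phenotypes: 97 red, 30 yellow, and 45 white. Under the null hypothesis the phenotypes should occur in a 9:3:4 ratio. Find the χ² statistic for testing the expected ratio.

Expected counts for N = 172 under a 9:3:4 ratio (total parts = 16):
  red: 172 × 9/16 = 96.75
  yellow: 172 × 3/16 = 32.25
  white: 172 × 4/16 = 43
χ² = Σ (O − E)² / E
  red: (97 − 96.75)² / 96.75 = 0.0006
  yellow: (30 − 32.25)² / 32.25 = 0.1570
  white: (45 − 43)² / 43 = 0.0930
χ² = 0.0006 + 0.1570 + 0.0930 = 0.2506 ≈ 0.251

0.251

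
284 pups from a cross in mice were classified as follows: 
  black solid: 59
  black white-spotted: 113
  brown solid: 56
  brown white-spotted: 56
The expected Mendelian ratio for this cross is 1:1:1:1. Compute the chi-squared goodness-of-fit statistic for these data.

33.211

Total ratio parts = 4. Expected numbers out of 284:
  black solid: 284 × 1/4 = 71
  black white-spotted: 284 × 1/4 = 71
  brown solid: 284 × 1/4 = 71
  brown white-spotted: 284 × 1/4 = 71
χ² = Σ (O − E)² / E
  black solid: (59 − 71)² / 71 = 2.0282
  black white-spotted: (113 − 71)² / 71 = 24.8451
  brown solid: (56 − 71)² / 71 = 3.1690
  brown white-spotted: (56 − 71)² / 71 = 3.1690
χ² = 2.0282 + 24.8451 + 3.1690 + 3.1690 = 33.2113 ≈ 33.211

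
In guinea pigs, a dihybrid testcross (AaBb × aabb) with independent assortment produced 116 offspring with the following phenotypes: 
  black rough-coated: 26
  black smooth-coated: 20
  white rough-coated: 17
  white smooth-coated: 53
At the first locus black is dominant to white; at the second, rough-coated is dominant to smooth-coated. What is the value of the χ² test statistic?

27.931

A dihybrid testcross with independent assortment gives a 1:1:1:1 ratio.
Total ratio parts = 4. Expected numbers out of 116:
  black rough-coated: 116 × 1/4 = 29
  black smooth-coated: 116 × 1/4 = 29
  white rough-coated: 116 × 1/4 = 29
  white smooth-coated: 116 × 1/4 = 29
χ² = Σ (O − E)² / E
  black rough-coated: (26 − 29)² / 29 = 0.3103
  black smooth-coated: (20 − 29)² / 29 = 2.7931
  white rough-coated: (17 − 29)² / 29 = 4.9655
  white smooth-coated: (53 − 29)² / 29 = 19.8621
χ² = 0.3103 + 2.7931 + 4.9655 + 19.8621 = 27.931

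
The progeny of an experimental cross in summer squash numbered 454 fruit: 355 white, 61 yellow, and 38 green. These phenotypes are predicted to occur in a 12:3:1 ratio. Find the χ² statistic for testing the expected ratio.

Under the 12:3:1 hypothesis (Σ ratio = 16, N = 454):
  white: 454 × 12/16 = 340.5
  yellow: 454 × 3/16 = 85.125
  green: 454 × 1/16 = 28.375
χ² = Σ (O − E)² / E
  white: (355 − 340.5)² / 340.5 = 0.6175
  yellow: (61 − 85.125)² / 85.125 = 6.8372
  green: (38 − 28.375)² / 28.375 = 3.2649
χ² = 0.6175 + 6.8372 + 3.2649 = 10.7196 ≈ 10.720

10.720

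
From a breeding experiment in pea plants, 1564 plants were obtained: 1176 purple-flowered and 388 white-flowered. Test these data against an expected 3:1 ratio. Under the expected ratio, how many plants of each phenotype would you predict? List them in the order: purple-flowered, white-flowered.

Under the 3:1 hypothesis (Σ ratio = 4, N = 1564):
  purple-flowered: 1564 × 3/4 = 1173
  white-flowered: 1564 × 1/4 = 391

1173, 391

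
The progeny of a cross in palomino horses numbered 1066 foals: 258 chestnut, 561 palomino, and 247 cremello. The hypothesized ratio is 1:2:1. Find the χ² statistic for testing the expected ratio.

Total ratio parts = 4. Expected numbers out of 1066:
  chestnut: 1066 × 1/4 = 266.5
  palomino: 1066 × 2/4 = 533
  cremello: 1066 × 1/4 = 266.5
χ² = Σ (O − E)² / E
  chestnut: (258 − 266.5)² / 266.5 = 0.2711
  palomino: (561 − 533)² / 533 = 1.4709
  cremello: (247 − 266.5)² / 266.5 = 1.4268
χ² = 0.2711 + 1.4709 + 1.4268 = 3.1688 ≈ 3.169

3.169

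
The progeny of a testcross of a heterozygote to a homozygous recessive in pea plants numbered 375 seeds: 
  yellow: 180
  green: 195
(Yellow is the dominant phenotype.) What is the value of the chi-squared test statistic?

A testcross of a heterozygote (Aa × aa) gives a 1:1 phenotypic ratio.
Total ratio parts = 2. Expected numbers out of 375:
  yellow: 375 × 1/2 = 187.5
  green: 375 × 1/2 = 187.5
χ² = Σ (O − E)² / E
  yellow: (180 − 187.5)² / 187.5 = 0.3000
  green: (195 − 187.5)² / 187.5 = 0.3000
χ² = 0.3000 + 0.3000 = 0.600

0.600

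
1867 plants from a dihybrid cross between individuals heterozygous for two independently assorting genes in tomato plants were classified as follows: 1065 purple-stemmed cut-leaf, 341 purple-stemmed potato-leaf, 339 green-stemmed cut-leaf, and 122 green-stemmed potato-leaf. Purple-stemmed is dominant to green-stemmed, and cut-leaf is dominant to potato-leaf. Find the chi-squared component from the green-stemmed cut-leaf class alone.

0.350

A dihybrid F₂ with independent assortment and complete dominance at both loci gives a 9:3:3:1 phenotypic ratio.
Expected counts for N = 1867 under a 9:3:3:1 ratio (total parts = 16):
  purple-stemmed cut-leaf: 1867 × 9/16 = 1050.1875
  purple-stemmed potato-leaf: 1867 × 3/16 = 350.0625
  green-stemmed cut-leaf: 1867 × 3/16 = 350.0625
  green-stemmed potato-leaf: 1867 × 1/16 = 116.6875
Contribution of green-stemmed cut-leaf: (339 − 350.0625)² / 350.0625 = 0.3496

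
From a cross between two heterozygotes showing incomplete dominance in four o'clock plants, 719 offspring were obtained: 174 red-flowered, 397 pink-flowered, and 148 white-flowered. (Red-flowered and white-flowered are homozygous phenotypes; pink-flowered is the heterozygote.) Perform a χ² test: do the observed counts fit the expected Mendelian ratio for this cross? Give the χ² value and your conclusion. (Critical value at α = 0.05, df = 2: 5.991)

With incomplete dominance, a heterozygote × heterozygote cross gives a 1:2:1 phenotypic ratio.
Total ratio parts = 4. Expected numbers out of 719:
  red-flowered: 719 × 1/4 = 179.75
  pink-flowered: 719 × 2/4 = 359.5
  white-flowered: 719 × 1/4 = 179.75
χ² = Σ (O − E)² / E
  red-flowered: (174 − 179.75)² / 179.75 = 0.1839
  pink-flowered: (397 − 359.5)² / 359.5 = 3.9117
  white-flowered: (148 − 179.75)² / 179.75 = 5.6081
χ² = 0.1839 + 3.9117 + 5.6081 = 9.7037 ≈ 9.704
Degrees of freedom = 3 − 1 = 2; critical value at α = 0.05 is 5.991.
Since 9.704 > 5.991, we reject the null hypothesis — the data do not fit the 1:2:1 ratio.

9.704; not consistent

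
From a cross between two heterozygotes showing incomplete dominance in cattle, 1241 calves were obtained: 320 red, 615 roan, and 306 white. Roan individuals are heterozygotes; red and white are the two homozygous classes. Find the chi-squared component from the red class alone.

With incomplete dominance, a heterozygote × heterozygote cross gives a 1:2:1 phenotypic ratio.
The 1:2:1 ratio has 4 parts, so with N = 1241 the expected counts are:
  red: 1241 × 1/4 = 310.25
  roan: 1241 × 2/4 = 620.5
  white: 1241 × 1/4 = 310.25
Contribution of red: (320 − 310.25)² / 310.25 = 0.3064

0.306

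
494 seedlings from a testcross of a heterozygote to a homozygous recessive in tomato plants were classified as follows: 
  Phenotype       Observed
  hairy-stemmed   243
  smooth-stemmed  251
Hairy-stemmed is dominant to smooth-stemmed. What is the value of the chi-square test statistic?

0.130

A testcross of a heterozygote (Aa × aa) gives a 1:1 phenotypic ratio.
Under the 1:1 hypothesis (Σ ratio = 2, N = 494):
  hairy-stemmed: 494 × 1/2 = 247
  smooth-stemmed: 494 × 1/2 = 247
χ² = Σ (O − E)² / E
  hairy-stemmed: (243 − 247)² / 247 = 0.0648
  smooth-stemmed: (251 − 247)² / 247 = 0.0648
χ² = 0.0648 + 0.0648 = 0.1296 ≈ 0.130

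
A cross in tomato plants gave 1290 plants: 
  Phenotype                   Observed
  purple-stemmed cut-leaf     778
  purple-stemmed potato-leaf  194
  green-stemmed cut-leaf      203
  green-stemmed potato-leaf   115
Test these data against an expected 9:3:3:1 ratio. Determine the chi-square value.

34.161

Under the 9:3:3:1 hypothesis (Σ ratio = 16, N = 1290):
  purple-stemmed cut-leaf: 1290 × 9/16 = 725.625
  purple-stemmed potato-leaf: 1290 × 3/16 = 241.875
  green-stemmed cut-leaf: 1290 × 3/16 = 241.875
  green-stemmed potato-leaf: 1290 × 1/16 = 80.625
χ² = Σ (O − E)² / E
  purple-stemmed cut-leaf: (778 − 725.625)² / 725.625 = 3.7804
  purple-stemmed potato-leaf: (194 − 241.875)² / 241.875 = 9.4760
  green-stemmed cut-leaf: (203 − 241.875)² / 241.875 = 6.2481
  green-stemmed potato-leaf: (115 − 80.625)² / 80.625 = 14.6560
χ² = 3.7804 + 9.4760 + 6.2481 + 14.6560 = 34.1605 ≈ 34.161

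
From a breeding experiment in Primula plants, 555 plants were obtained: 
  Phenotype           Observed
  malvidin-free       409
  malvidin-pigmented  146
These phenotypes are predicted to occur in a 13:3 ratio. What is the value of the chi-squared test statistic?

20.801

Total ratio parts = 16. Expected numbers out of 555:
  malvidin-free: 555 × 13/16 = 450.9375
  malvidin-pigmented: 555 × 3/16 = 104.0625
χ² = Σ (O − E)² / E
  malvidin-free: (409 − 450.9375)² / 450.9375 = 3.9002
  malvidin-pigmented: (146 − 104.0625)² / 104.0625 = 16.9009
χ² = 3.9002 + 16.9009 = 20.8011 ≈ 20.801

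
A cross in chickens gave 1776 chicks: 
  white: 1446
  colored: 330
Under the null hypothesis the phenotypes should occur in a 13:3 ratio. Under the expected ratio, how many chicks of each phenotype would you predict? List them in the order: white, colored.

1443, 333

Under the 13:3 hypothesis (Σ ratio = 16, N = 1776):
  white: 1776 × 13/16 = 1443
  colored: 1776 × 3/16 = 333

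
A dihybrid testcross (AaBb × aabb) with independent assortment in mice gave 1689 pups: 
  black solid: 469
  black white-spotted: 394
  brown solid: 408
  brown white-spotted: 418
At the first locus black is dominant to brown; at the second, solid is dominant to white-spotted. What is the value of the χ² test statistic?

7.590

A dihybrid testcross with independent assortment gives a 1:1:1:1 ratio.
The 1:1:1:1 ratio has 4 parts, so with N = 1689 the expected counts are:
  black solid: 1689 × 1/4 = 422.25
  black white-spotted: 1689 × 1/4 = 422.25
  brown solid: 1689 × 1/4 = 422.25
  brown white-spotted: 1689 × 1/4 = 422.25
χ² = Σ (O − E)² / E
  black solid: (469 − 422.25)² / 422.25 = 5.1760
  black white-spotted: (394 − 422.25)² / 422.25 = 1.8900
  brown solid: (408 − 422.25)² / 422.25 = 0.4809
  brown white-spotted: (418 − 422.25)² / 422.25 = 0.0428
χ² = 5.1760 + 1.8900 + 0.4809 + 0.0428 = 7.5897 ≈ 7.590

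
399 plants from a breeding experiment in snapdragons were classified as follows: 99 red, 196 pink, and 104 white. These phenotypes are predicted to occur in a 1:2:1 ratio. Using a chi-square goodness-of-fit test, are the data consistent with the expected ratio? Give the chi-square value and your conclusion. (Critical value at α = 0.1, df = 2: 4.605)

Expected counts for N = 399 under a 1:2:1 ratio (total parts = 4):
  red: 399 × 1/4 = 99.75
  pink: 399 × 2/4 = 199.5
  white: 399 × 1/4 = 99.75
χ² = Σ (O − E)² / E
  red: (99 − 99.75)² / 99.75 = 0.0056
  pink: (196 − 199.5)² / 199.5 = 0.0614
  white: (104 − 99.75)² / 99.75 = 0.1811
χ² = 0.0056 + 0.0614 + 0.1811 = 0.2481 ≈ 0.248
Degrees of freedom = 3 − 1 = 2; critical value at α = 0.1 is 4.605.
Since 0.248 < 4.605, we fail to reject the null hypothesis — the data are consistent with the 1:2:1 ratio.

0.248; consistent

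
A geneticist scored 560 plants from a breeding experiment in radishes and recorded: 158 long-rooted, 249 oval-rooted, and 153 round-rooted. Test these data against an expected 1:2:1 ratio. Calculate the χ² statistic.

6.954

Expected counts for N = 560 under a 1:2:1 ratio (total parts = 4):
  long-rooted: 560 × 1/4 = 140
  oval-rooted: 560 × 2/4 = 280
  round-rooted: 560 × 1/4 = 140
χ² = Σ (O − E)² / E
  long-rooted: (158 − 140)² / 140 = 2.3143
  oval-rooted: (249 − 280)² / 280 = 3.4321
  round-rooted: (153 − 140)² / 140 = 1.2071
χ² = 2.3143 + 3.4321 + 1.2071 = 6.9535 ≈ 6.954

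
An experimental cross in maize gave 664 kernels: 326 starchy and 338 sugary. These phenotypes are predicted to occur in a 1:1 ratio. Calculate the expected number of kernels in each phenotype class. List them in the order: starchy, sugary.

332, 332

Total ratio parts = 2. Expected numbers out of 664:
  starchy: 664 × 1/2 = 332
  sugary: 664 × 1/2 = 332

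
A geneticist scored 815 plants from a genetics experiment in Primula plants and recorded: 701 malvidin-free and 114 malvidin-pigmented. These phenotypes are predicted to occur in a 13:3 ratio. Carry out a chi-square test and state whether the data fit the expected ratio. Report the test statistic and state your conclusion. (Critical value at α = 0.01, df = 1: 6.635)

12.133; not consistent

Expected counts for N = 815 under a 13:3 ratio (total parts = 16):
  malvidin-free: 815 × 13/16 = 662.1875
  malvidin-pigmented: 815 × 3/16 = 152.8125
χ² = Σ (O − E)² / E
  malvidin-free: (701 − 662.1875)² / 662.1875 = 2.2749
  malvidin-pigmented: (114 − 152.8125)² / 152.8125 = 9.8579
χ² = 2.2749 + 9.8579 = 12.1328 ≈ 12.133
Degrees of freedom = 2 − 1 = 1; critical value at α = 0.01 is 6.635.
Since 12.133 > 6.635, we reject the null hypothesis — the data do not fit the 13:3 ratio.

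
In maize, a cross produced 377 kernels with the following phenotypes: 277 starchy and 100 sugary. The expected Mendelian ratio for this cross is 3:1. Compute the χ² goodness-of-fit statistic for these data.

The 3:1 ratio has 4 parts, so with N = 377 the expected counts are:
  starchy: 377 × 3/4 = 282.75
  sugary: 377 × 1/4 = 94.25
χ² = Σ (O − E)² / E
  starchy: (277 − 282.75)² / 282.75 = 0.1169
  sugary: (100 − 94.25)² / 94.25 = 0.3508
χ² = 0.1169 + 0.3508 = 0.4677 ≈ 0.468

0.468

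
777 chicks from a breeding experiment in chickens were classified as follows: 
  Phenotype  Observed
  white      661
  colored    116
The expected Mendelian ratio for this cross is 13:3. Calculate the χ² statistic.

The 13:3 ratio has 16 parts, so with N = 777 the expected counts are:
  white: 777 × 13/16 = 631.3125
  colored: 777 × 3/16 = 145.6875
χ² = Σ (O − E)² / E
  white: (661 − 631.3125)² / 631.3125 = 1.3961
  colored: (116 − 145.6875)² / 145.6875 = 6.0496
χ² = 1.3961 + 6.0496 = 7.4457 ≈ 7.446

7.446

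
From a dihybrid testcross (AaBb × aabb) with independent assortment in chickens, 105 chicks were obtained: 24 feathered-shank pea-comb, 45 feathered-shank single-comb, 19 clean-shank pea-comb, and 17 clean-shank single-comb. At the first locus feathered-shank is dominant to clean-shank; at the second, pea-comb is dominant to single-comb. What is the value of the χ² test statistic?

18.848

A dihybrid testcross with independent assortment gives a 1:1:1:1 ratio.
Total ratio parts = 4. Expected numbers out of 105:
  feathered-shank pea-comb: 105 × 1/4 = 26.25
  feathered-shank single-comb: 105 × 1/4 = 26.25
  clean-shank pea-comb: 105 × 1/4 = 26.25
  clean-shank single-comb: 105 × 1/4 = 26.25
χ² = Σ (O − E)² / E
  feathered-shank pea-comb: (24 − 26.25)² / 26.25 = 0.1929
  feathered-shank single-comb: (45 − 26.25)² / 26.25 = 13.3929
  clean-shank pea-comb: (19 − 26.25)² / 26.25 = 2.0024
  clean-shank single-comb: (17 − 26.25)² / 26.25 = 3.2595
χ² = 0.1929 + 13.3929 + 2.0024 + 3.2595 = 18.8477 ≈ 18.848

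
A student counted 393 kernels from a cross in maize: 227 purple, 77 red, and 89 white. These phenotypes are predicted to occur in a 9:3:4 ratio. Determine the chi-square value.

Under the 9:3:4 hypothesis (Σ ratio = 16, N = 393):
  purple: 393 × 9/16 = 221.0625
  red: 393 × 3/16 = 73.6875
  white: 393 × 4/16 = 98.25
χ² = Σ (O − E)² / E
  purple: (227 − 221.0625)² / 221.0625 = 0.1595
  red: (77 − 73.6875)² / 73.6875 = 0.1489
  white: (89 − 98.25)² / 98.25 = 0.8709
χ² = 0.1595 + 0.1489 + 0.8709 = 1.1793 ≈ 1.179

1.179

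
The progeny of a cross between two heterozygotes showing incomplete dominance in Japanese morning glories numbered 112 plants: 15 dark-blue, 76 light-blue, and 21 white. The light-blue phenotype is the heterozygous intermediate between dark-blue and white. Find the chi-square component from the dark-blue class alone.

With incomplete dominance, a heterozygote × heterozygote cross gives a 1:2:1 phenotypic ratio.
The 1:2:1 ratio has 4 parts, so with N = 112 the expected counts are:
  dark-blue: 112 × 1/4 = 28
  light-blue: 112 × 2/4 = 56
  white: 112 × 1/4 = 28
Contribution of dark-blue: (15 − 28)² / 28 = 6.0357

6.036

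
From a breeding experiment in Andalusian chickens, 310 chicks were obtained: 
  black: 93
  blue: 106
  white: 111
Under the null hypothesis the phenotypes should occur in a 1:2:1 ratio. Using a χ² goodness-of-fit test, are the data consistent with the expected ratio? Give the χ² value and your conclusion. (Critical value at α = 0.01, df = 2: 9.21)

33.071; not consistent

Expected counts for N = 310 under a 1:2:1 ratio (total parts = 4):
  black: 310 × 1/4 = 77.5
  blue: 310 × 2/4 = 155
  white: 310 × 1/4 = 77.5
χ² = Σ (O − E)² / E
  black: (93 − 77.5)² / 77.5 = 3.1000
  blue: (106 − 155)² / 155 = 15.4903
  white: (111 − 77.5)² / 77.5 = 14.4806
χ² = 3.1000 + 15.4903 + 14.4806 = 33.0709 ≈ 33.071
Degrees of freedom = 3 − 1 = 2; critical value at α = 0.01 is 9.21.
Since 33.071 > 9.21, we reject the null hypothesis — the data do not fit the 1:2:1 ratio.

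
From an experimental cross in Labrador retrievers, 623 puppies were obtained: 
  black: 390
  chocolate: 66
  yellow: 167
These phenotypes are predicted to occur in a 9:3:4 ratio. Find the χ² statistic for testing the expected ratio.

Expected counts for N = 623 under a 9:3:4 ratio (total parts = 16):
  black: 623 × 9/16 = 350.4375
  chocolate: 623 × 3/16 = 116.8125
  yellow: 623 × 4/16 = 155.75
χ² = Σ (O − E)² / E
  black: (390 − 350.4375)² / 350.4375 = 4.4664
  chocolate: (66 − 116.8125)² / 116.8125 = 22.1030
  yellow: (167 − 155.75)² / 155.75 = 0.8126
χ² = 4.4664 + 22.1030 + 0.8126 = 27.382

27.382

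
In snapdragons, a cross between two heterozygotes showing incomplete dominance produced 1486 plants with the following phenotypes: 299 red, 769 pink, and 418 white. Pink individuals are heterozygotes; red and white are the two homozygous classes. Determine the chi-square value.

20.879

With incomplete dominance, a heterozygote × heterozygote cross gives a 1:2:1 phenotypic ratio.
The 1:2:1 ratio has 4 parts, so with N = 1486 the expected counts are:
  red: 1486 × 1/4 = 371.5
  pink: 1486 × 2/4 = 743
  white: 1486 × 1/4 = 371.5
χ² = Σ (O − E)² / E
  red: (299 − 371.5)² / 371.5 = 14.1487
  pink: (769 − 743)² / 743 = 0.9098
  white: (418 − 371.5)² / 371.5 = 5.8203
χ² = 14.1487 + 0.9098 + 5.8203 = 20.8788 ≈ 20.879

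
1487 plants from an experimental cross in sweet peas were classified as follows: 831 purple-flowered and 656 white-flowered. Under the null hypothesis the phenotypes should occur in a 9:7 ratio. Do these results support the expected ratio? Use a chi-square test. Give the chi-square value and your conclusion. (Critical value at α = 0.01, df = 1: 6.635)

Under the 9:7 hypothesis (Σ ratio = 16, N = 1487):
  purple-flowered: 1487 × 9/16 = 836.4375
  white-flowered: 1487 × 7/16 = 650.5625
χ² = Σ (O − E)² / E
  purple-flowered: (831 − 836.4375)² / 836.4375 = 0.0353
  white-flowered: (656 − 650.5625)² / 650.5625 = 0.0454
χ² = 0.0353 + 0.0454 = 0.0807 ≈ 0.081
Degrees of freedom = 2 − 1 = 1; critical value at α = 0.01 is 6.635.
Since 0.081 < 6.635, we fail to reject the null hypothesis — the data are consistent with the 9:7 ratio.

0.081; consistent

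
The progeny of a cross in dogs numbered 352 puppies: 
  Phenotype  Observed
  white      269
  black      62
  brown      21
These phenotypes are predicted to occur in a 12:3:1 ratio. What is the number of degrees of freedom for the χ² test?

A goodness-of-fit test with 3 phenotype classes has df = 3 − 1 = 2.

2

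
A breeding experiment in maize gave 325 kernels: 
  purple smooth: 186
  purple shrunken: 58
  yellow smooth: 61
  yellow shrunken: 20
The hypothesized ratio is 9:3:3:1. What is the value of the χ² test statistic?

The 9:3:3:1 ratio has 16 parts, so with N = 325 the expected counts are:
  purple smooth: 325 × 9/16 = 182.8125
  purple shrunken: 325 × 3/16 = 60.9375
  yellow smooth: 325 × 3/16 = 60.9375
  yellow shrunken: 325 × 1/16 = 20.3125
χ² = Σ (O − E)² / E
  purple smooth: (186 − 182.8125)² / 182.8125 = 0.0556
  purple shrunken: (58 − 60.9375)² / 60.9375 = 0.1416
  yellow smooth: (61 − 60.9375)² / 60.9375 = 0.0001
  yellow shrunken: (20 − 20.3125)² / 20.3125 = 0.0048
χ² = 0.0556 + 0.1416 + 0.0001 + 0.0048 = 0.2021 ≈ 0.202

0.202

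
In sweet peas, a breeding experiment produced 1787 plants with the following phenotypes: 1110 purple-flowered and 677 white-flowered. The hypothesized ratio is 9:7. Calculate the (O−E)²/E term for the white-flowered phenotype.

14.052

Total ratio parts = 16. Expected numbers out of 1787:
  purple-flowered: 1787 × 9/16 = 1005.1875
  white-flowered: 1787 × 7/16 = 781.8125
Contribution of white-flowered: (677 − 781.8125)² / 781.8125 = 14.0515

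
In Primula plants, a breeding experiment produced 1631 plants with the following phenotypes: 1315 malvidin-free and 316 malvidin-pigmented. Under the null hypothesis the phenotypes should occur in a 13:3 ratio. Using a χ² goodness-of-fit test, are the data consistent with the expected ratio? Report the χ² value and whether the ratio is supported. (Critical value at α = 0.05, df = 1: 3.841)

Total ratio parts = 16. Expected numbers out of 1631:
  malvidin-free: 1631 × 13/16 = 1325.1875
  malvidin-pigmented: 1631 × 3/16 = 305.8125
χ² = Σ (O − E)² / E
  malvidin-free: (1315 − 1325.1875)² / 1325.1875 = 0.0783
  malvidin-pigmented: (316 − 305.8125)² / 305.8125 = 0.3394
χ² = 0.0783 + 0.3394 = 0.4177 ≈ 0.418
Degrees of freedom = 2 − 1 = 1; critical value at α = 0.05 is 3.841.
Since 0.418 < 3.841, we fail to reject the null hypothesis — the data are consistent with the 13:3 ratio.

0.418; consistent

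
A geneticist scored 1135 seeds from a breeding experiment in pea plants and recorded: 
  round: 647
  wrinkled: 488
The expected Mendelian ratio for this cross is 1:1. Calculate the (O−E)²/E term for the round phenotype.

11.137

Total ratio parts = 2. Expected numbers out of 1135:
  round: 1135 × 1/2 = 567.5
  wrinkled: 1135 × 1/2 = 567.5
Contribution of round: (647 − 567.5)² / 567.5 = 11.1370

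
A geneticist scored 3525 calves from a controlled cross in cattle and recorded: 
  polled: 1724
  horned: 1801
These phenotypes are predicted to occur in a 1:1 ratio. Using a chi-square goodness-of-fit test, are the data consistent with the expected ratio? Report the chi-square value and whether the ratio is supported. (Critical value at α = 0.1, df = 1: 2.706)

Expected counts for N = 3525 under a 1:1 ratio (total parts = 2):
  polled: 3525 × 1/2 = 1762.5
  horned: 3525 × 1/2 = 1762.5
χ² = Σ (O − E)² / E
  polled: (1724 − 1762.5)² / 1762.5 = 0.8410
  horned: (1801 − 1762.5)² / 1762.5 = 0.8410
χ² = 0.8410 + 0.8410 = 1.682
Degrees of freedom = 2 − 1 = 1; critical value at α = 0.1 is 2.706.
Since 1.682 < 2.706, we fail to reject the null hypothesis — the data are consistent with the 1:1 ratio.

1.682; consistent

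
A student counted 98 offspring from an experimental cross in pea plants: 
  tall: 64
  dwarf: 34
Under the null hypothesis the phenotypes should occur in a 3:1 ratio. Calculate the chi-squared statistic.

4.912

The 3:1 ratio has 4 parts, so with N = 98 the expected counts are:
  tall: 98 × 3/4 = 73.5
  dwarf: 98 × 1/4 = 24.5
χ² = Σ (O − E)² / E
  tall: (64 − 73.5)² / 73.5 = 1.2279
  dwarf: (34 − 24.5)² / 24.5 = 3.6837
χ² = 1.2279 + 3.6837 = 4.9116 ≈ 4.912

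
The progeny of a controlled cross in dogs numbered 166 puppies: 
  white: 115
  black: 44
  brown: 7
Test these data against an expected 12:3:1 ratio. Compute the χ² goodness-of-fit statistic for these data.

7.149

Total ratio parts = 16. Expected numbers out of 166:
  white: 166 × 12/16 = 124.5
  black: 166 × 3/16 = 31.125
  brown: 166 × 1/16 = 10.375
χ² = Σ (O − E)² / E
  white: (115 − 124.5)² / 124.5 = 0.7249
  black: (44 − 31.125)² / 31.125 = 5.3258
  brown: (7 − 10.375)² / 10.375 = 1.0979
χ² = 0.7249 + 5.3258 + 1.0979 = 7.1486 ≈ 7.149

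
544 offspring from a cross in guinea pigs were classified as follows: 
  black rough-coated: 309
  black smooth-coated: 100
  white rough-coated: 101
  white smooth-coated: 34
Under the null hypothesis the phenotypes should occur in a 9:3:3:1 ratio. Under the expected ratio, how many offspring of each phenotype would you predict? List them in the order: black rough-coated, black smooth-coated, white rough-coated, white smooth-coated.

Expected counts for N = 544 under a 9:3:3:1 ratio (total parts = 16):
  black rough-coated: 544 × 9/16 = 306
  black smooth-coated: 544 × 3/16 = 102
  white rough-coated: 544 × 3/16 = 102
  white smooth-coated: 544 × 1/16 = 34

306, 102, 102, 34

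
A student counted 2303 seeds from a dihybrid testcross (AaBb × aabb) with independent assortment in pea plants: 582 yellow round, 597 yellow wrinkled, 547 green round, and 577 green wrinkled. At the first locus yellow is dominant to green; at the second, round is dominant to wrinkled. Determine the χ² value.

A dihybrid testcross with independent assortment gives a 1:1:1:1 ratio.
Total ratio parts = 4. Expected numbers out of 2303:
  yellow round: 2303 × 1/4 = 575.75
  yellow wrinkled: 2303 × 1/4 = 575.75
  green round: 2303 × 1/4 = 575.75
  green wrinkled: 2303 × 1/4 = 575.75
χ² = Σ (O − E)² / E
  yellow round: (582 − 575.75)² / 575.75 = 0.0678
  yellow wrinkled: (597 − 575.75)² / 575.75 = 0.7843
  green round: (547 − 575.75)² / 575.75 = 1.4356
  green wrinkled: (577 − 575.75)² / 575.75 = 0.0027
χ² = 0.0678 + 0.7843 + 1.4356 + 0.0027 = 2.2904 ≈ 2.290

2.290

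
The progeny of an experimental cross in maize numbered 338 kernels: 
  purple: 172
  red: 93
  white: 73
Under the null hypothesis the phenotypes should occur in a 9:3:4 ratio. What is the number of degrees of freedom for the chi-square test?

A goodness-of-fit test with 3 phenotype classes has df = 3 − 1 = 2.

2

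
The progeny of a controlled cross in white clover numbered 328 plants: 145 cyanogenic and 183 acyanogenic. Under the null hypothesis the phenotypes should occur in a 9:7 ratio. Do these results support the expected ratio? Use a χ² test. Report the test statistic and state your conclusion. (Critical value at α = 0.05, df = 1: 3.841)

Under the 9:7 hypothesis (Σ ratio = 16, N = 328):
  cyanogenic: 328 × 9/16 = 184.5
  acyanogenic: 328 × 7/16 = 143.5
χ² = Σ (O − E)² / E
  cyanogenic: (145 − 184.5)² / 184.5 = 8.4566
  acyanogenic: (183 − 143.5)² / 143.5 = 10.8728
χ² = 8.4566 + 10.8728 = 19.3294 ≈ 19.329
Degrees of freedom = 2 − 1 = 1; critical value at α = 0.05 is 3.841.
Since 19.329 > 3.841, we reject the null hypothesis — the data do not fit the 9:7 ratio.

19.329; not consistent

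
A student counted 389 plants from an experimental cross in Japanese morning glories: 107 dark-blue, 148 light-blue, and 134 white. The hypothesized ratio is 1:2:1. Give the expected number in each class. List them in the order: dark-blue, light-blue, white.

97.25, 194.5, 97.25

Expected counts for N = 389 under a 1:2:1 ratio (total parts = 4):
  dark-blue: 389 × 1/4 = 97.25
  light-blue: 389 × 2/4 = 194.5
  white: 389 × 1/4 = 97.25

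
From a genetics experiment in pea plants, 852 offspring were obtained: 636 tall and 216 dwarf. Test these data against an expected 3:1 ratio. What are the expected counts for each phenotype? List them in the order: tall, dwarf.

639, 213

Under the 3:1 hypothesis (Σ ratio = 4, N = 852):
  tall: 852 × 3/4 = 639
  dwarf: 852 × 1/4 = 213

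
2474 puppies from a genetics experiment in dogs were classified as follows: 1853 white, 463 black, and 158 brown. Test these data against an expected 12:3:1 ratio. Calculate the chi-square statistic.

Total ratio parts = 16. Expected numbers out of 2474:
  white: 2474 × 12/16 = 1855.5
  black: 2474 × 3/16 = 463.875
  brown: 2474 × 1/16 = 154.625
χ² = Σ (O − E)² / E
  white: (1853 − 1855.5)² / 1855.5 = 0.0034
  black: (463 − 463.875)² / 463.875 = 0.0017
  brown: (158 − 154.625)² / 154.625 = 0.0737
χ² = 0.0034 + 0.0017 + 0.0737 = 0.0788 ≈ 0.079

0.079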